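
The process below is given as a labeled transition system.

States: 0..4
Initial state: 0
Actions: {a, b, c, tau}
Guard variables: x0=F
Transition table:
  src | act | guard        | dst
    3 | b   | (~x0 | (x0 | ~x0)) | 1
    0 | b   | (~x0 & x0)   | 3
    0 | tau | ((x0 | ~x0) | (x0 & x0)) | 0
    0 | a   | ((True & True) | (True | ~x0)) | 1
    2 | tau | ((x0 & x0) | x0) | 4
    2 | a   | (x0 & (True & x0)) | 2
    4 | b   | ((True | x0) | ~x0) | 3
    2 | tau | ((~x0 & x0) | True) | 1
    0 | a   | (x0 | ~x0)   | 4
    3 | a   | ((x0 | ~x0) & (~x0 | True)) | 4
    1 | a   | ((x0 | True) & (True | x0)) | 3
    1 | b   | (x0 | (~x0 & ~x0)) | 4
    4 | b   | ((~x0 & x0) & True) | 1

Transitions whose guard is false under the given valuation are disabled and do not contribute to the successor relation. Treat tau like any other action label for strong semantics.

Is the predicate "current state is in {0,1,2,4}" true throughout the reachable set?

Answer: INVARIANT VIOLATED at state 3

Trace:
Inv-set: {0,1,2,4}
Reach set: {0,1,3,4}
  0: ok
  1: ok
  3: ✗ unsafe
  4: ok
witness against invariant: a·a → 3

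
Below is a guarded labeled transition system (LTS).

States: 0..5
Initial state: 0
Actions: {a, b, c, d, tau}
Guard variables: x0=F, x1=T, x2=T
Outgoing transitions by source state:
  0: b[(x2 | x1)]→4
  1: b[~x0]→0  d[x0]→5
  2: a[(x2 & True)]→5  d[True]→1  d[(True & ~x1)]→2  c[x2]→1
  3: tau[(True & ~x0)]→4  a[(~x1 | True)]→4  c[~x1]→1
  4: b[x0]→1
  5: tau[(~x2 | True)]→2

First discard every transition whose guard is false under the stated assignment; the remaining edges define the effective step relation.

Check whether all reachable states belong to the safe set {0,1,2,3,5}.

Answer: INVARIANT VIOLATED at state 4

Trace:
Safe = {0,1,2,3,5}
R = {0,4}
  0: safe
  4: VIOLATES
reach 4 via b — violates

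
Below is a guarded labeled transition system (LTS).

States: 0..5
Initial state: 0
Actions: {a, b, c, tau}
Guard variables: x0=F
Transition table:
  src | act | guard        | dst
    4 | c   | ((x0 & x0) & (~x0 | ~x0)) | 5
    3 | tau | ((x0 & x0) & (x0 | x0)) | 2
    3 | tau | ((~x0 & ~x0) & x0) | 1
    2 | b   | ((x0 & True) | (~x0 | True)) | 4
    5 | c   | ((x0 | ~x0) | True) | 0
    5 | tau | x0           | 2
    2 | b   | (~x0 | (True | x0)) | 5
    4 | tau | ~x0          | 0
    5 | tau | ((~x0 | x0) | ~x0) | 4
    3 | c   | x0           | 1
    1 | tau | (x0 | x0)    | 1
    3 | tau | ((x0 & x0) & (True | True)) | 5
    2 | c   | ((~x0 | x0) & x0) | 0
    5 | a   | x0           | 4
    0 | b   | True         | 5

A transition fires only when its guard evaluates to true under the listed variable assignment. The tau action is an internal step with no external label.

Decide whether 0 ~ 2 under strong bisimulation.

Refine partition for ~:
  round 0: {{0,1,2,3,4,5}}
  round 1: {{0,2},{1,3},{4},{5}}
  round 2: {{0},{1,3},{2},{4},{5}}
stable after 3 split(s): 5 block(s)
[0]={0}  [2]={2}

Answer: NOT BISIMILAR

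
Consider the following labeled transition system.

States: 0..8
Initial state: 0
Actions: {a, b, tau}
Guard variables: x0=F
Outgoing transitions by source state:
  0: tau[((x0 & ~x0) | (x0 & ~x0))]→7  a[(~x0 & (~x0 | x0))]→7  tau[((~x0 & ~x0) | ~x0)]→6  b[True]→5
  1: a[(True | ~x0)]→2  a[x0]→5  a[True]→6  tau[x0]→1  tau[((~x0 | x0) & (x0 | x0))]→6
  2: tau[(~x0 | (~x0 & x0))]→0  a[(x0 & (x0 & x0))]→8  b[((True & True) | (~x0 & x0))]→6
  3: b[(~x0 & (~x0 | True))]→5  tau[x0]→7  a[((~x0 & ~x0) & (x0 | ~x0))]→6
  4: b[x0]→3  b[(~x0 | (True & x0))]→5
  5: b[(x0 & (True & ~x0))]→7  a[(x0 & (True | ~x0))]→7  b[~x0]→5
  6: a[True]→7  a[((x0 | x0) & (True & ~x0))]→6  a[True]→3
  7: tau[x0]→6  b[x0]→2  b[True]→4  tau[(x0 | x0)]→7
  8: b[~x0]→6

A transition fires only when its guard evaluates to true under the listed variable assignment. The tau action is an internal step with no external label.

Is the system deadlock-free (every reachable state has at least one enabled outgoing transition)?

Answer: DEADLOCK-FREE

Analysis:
Reachable = {0,3,4,5,6,7}
  0: a→7  b→5  tau→6  [3 out]
  3: a→6  b→5  [2 out]
  4: b→5  [1 out]
  5: b→5  [1 out]
  6: a→3  a→7  [2 out]
  7: b→4  [1 out]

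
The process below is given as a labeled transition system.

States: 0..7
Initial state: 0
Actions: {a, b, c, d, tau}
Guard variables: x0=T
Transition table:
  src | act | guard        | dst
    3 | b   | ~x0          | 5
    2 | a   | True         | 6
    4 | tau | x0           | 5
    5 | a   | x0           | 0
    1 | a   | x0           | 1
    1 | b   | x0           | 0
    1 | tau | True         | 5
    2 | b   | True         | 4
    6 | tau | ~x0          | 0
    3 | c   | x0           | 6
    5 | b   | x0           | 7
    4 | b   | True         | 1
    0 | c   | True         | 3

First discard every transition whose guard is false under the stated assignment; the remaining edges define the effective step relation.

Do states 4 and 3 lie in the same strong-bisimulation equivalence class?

Answer: NOT BISIMILAR

Working:
Refine partition for ~:
  π0 = {{0,1,2,3,4,5,6,7}}
  π1 = {{0,3},{1},{2,5},{4},{6,7}}
  π2 = {{0},{1},{2},{3},{4},{5},{6,7}}
Fixed point at round 3; 7 class(es).
class of 4: {4}; class of 3: {3}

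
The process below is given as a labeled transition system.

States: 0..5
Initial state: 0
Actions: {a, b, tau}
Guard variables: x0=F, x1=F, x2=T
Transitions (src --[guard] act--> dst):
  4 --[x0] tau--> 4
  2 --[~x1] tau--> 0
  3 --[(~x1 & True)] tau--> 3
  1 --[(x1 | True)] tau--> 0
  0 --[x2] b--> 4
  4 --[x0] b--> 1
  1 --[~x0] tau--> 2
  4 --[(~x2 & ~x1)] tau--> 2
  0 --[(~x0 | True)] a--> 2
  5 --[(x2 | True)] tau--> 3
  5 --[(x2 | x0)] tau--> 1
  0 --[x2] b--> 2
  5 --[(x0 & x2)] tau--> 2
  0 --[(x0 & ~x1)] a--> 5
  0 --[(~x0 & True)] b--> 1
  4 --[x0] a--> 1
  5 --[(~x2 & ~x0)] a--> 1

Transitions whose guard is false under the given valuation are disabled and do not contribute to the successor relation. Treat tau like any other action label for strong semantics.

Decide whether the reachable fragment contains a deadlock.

R = {0,1,2,4}
  0: a→2  b→1  b→2  b→4  [deg 4]
  1: tau→0  tau→2  [deg 2]
  2: tau→0  [deg 1]
  4: ∅  [STUCK]
witness 4: b

Answer: DEADLOCK at state 4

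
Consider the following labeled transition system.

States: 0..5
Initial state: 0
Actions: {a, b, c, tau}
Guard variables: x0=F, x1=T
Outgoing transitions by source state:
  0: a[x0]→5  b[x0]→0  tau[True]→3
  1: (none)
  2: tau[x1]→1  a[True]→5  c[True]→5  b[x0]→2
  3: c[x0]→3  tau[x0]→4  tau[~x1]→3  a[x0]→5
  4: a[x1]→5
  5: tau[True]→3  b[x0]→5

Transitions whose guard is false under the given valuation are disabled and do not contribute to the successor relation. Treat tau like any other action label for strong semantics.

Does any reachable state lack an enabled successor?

Reachable = {0,3}
  0: tau→3  [1 exit(s)]
  3: ∅  [deadlock]
Path to 3: tau

Answer: DEADLOCK at state 3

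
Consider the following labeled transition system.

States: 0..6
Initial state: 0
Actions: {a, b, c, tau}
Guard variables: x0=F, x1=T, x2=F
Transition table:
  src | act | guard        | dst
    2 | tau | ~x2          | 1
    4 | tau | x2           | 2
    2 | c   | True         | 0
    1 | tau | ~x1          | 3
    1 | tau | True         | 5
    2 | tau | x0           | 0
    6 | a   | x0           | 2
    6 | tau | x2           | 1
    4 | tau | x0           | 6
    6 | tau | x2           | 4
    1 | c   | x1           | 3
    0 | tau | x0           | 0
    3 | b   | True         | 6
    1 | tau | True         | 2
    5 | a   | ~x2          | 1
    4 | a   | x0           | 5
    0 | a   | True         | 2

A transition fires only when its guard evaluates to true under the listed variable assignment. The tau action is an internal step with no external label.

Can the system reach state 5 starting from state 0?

Answer: REACHABLE

Trace:
After dropping false guards: 8 live edges.
depth 0: {0}
depth 1: {2}  total {0,2}
depth 2: {1}  total {0,1,2}
depth 3: {3,5}  total {0,1,2,3,5}
depth 4: {6}  total {0,1,2,3,5,6}
Reach set: {0,1,2,3,5,6}
Path to 5: a·tau·tau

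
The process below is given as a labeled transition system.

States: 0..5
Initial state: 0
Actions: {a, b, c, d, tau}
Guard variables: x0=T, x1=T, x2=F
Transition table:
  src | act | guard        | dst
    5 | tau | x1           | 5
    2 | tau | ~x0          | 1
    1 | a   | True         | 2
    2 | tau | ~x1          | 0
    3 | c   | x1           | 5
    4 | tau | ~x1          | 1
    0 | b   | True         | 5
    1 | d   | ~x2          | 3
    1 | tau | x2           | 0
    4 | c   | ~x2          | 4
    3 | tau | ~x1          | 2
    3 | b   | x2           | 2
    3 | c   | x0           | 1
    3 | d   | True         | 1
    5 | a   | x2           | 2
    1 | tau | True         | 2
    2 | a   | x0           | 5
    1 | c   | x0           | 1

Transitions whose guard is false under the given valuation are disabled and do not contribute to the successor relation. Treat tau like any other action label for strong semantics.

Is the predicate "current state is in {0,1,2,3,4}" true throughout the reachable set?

Allowed set {0,1,2,3,4}
R = {0,5}
  0: ok
  5: outside
counterexample path to 5: b

Answer: INVARIANT VIOLATED at state 5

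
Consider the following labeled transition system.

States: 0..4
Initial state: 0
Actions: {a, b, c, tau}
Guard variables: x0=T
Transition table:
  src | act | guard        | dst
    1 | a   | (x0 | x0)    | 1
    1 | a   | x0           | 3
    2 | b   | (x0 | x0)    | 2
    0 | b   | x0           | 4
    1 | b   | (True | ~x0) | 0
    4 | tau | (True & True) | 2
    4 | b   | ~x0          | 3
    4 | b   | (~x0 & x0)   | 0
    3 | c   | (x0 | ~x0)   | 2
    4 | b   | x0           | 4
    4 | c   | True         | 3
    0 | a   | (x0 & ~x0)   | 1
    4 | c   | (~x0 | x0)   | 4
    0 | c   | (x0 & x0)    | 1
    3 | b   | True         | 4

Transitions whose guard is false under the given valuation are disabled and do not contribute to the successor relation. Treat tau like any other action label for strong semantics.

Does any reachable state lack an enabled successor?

R = {0,1,2,3,4}
  0: b→4  c→1  [deg 2]
  1: a→1  a→3  b→0  [deg 3]
  2: b→2  [deg 1]
  3: b→4  c→2  [deg 2]
  4: b→4  c→3  c→4  tau→2  [deg 4]

Answer: DEADLOCK-FREE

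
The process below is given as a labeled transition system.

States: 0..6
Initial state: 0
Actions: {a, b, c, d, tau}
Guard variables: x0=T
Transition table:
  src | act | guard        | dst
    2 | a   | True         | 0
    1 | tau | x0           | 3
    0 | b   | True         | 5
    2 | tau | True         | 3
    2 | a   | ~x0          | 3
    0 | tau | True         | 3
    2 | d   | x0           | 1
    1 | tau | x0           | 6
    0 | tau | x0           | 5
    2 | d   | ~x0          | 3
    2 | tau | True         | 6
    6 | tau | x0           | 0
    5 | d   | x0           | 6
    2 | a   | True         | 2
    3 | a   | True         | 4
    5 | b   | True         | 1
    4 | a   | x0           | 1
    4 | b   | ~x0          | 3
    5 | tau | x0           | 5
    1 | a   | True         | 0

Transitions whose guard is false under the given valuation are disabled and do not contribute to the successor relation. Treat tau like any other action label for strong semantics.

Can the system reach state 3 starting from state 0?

After dropping false guards: 17 live edges.
depth 0: {0}
depth 1: {3,5}  total {0,3,5}
depth 2: {1,4,6}  total {0,1,3,4,5,6}
Reach set: {0,1,3,4,5,6}
Path to 3: tau

Answer: REACHABLE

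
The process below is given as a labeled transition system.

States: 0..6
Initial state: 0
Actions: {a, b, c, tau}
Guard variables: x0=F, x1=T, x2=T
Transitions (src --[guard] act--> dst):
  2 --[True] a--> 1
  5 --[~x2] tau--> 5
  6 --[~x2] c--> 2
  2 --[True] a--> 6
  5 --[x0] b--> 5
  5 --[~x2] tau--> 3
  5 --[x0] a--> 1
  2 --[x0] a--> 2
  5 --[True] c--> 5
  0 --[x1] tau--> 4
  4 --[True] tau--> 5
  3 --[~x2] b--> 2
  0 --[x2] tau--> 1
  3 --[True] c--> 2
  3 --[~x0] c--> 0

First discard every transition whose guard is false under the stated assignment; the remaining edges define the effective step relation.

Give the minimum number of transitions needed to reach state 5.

Answer: 2

Analysis:
Layered search for 5:
  Layer 0: {0}
  Layer 1: {1,4}
  Layer 2: {5}
depth(5)=2, e.g. tau·tau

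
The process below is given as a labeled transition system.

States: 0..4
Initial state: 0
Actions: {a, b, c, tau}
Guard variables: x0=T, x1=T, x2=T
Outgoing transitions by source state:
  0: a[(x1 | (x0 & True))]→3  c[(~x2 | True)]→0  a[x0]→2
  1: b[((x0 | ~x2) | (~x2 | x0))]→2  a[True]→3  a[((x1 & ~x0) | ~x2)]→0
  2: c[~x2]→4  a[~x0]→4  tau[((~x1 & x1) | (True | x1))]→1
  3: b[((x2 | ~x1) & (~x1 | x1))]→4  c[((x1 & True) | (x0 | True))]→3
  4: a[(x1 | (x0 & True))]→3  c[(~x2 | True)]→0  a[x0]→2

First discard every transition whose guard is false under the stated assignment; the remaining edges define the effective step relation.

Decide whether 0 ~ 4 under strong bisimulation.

Answer: BISIMILAR

Working:
Bisimulation quotient by refinement:
  π0 = {{0,1,2,3,4}}
  π1 = {{0,4},{1},{2},{3}}
Fixed point at round 2; 4 class(es).
class of 0: {0,4}; class of 4: {0,4}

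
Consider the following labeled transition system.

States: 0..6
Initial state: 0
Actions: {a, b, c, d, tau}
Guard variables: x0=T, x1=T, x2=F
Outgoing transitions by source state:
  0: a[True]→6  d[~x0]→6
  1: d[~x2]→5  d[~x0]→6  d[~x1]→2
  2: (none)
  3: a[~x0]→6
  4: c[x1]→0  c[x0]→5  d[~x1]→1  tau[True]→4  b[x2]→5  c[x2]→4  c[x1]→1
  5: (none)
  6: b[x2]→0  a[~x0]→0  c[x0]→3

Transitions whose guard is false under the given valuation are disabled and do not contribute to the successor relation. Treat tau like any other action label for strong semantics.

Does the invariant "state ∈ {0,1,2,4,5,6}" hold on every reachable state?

Safe = {0,1,2,4,5,6}
Reach set: {0,3,6}
  0: safe
  3: ✗ unsafe
  6: safe
witness against invariant: a·c → 3

Answer: INVARIANT VIOLATED at state 3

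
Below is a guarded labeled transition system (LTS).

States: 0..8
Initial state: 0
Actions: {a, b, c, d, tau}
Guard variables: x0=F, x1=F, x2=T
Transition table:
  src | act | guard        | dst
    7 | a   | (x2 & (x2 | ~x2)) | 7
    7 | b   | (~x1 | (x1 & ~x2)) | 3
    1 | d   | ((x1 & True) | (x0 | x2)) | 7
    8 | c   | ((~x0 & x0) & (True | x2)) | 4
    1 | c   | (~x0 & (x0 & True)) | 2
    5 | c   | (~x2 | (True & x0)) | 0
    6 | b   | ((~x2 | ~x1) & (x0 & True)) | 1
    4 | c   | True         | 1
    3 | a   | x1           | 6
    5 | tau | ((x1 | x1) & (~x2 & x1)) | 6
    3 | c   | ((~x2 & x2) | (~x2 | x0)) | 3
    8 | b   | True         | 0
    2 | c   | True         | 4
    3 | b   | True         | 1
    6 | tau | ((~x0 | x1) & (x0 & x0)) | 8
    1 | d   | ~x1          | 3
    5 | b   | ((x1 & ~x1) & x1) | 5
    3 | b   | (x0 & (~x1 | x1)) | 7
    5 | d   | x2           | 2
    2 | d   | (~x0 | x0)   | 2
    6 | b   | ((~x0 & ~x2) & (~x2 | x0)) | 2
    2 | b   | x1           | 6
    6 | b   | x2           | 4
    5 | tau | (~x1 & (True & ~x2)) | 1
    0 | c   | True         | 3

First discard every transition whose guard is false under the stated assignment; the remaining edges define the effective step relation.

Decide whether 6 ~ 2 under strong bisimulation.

Compute ~ classes (split until stable):
  π0 = {{0,1,2,3,4,5,6,7,8}}
  π1 = {{0,4},{1,5},{2},{3,6,8},{7}}
  π2 = {{0},{1},{2},{3},{4},{5},{6,8},{7}}
  π3 = {{0},{1},{2},{3},{4},{5},{6},{7},{8}}
Fixed point at round 4; 9 class(es).
6∈{6}, 2∈{2}

Answer: NOT BISIMILAR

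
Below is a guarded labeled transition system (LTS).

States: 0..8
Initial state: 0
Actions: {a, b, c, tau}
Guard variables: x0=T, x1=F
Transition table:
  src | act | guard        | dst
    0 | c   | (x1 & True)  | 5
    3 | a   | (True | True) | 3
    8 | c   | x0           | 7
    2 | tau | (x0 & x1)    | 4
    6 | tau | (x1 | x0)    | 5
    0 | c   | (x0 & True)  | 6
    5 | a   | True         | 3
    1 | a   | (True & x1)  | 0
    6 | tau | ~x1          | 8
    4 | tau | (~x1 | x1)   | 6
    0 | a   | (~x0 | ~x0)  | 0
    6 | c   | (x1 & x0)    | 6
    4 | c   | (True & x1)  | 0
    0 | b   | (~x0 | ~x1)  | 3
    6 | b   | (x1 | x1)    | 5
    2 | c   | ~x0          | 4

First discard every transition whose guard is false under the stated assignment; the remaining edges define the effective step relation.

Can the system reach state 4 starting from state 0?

After dropping false guards: 8 live edges.
L0 = {0}
L1 = {3,6}  now seen {0,3,6}
L2 = {5,8}  now seen {0,3,5,6,8}
L3 = {7}  now seen {0,3,5,6,7,8}
Reach set: {0,3,5,6,7,8}

Answer: UNREACHABLE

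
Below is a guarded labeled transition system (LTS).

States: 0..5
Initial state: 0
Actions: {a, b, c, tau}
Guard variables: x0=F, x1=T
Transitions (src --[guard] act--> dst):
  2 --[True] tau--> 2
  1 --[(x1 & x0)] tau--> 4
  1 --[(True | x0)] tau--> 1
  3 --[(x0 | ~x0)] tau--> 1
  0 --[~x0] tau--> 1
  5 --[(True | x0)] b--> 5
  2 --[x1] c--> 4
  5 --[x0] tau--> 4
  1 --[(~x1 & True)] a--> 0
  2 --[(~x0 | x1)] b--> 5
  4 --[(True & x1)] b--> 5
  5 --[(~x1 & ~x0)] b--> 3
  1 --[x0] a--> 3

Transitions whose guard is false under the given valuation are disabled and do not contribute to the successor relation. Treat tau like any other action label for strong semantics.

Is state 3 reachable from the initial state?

After dropping false guards: 8 live edges.
L0 = {0}
L1 = {1}  now seen {0,1}
R = {0,1}

Answer: UNREACHABLE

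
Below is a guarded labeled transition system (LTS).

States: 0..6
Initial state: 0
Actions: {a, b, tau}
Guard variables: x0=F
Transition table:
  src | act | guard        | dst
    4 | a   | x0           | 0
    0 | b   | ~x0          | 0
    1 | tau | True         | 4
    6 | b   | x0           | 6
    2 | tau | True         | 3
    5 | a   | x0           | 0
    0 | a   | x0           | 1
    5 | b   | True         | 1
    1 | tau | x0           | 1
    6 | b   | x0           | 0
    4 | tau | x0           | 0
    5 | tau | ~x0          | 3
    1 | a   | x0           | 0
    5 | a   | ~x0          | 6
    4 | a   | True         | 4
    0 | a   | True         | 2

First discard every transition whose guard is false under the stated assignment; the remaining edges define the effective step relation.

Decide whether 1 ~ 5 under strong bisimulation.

Answer: NOT BISIMILAR

Analysis:
Refine partition for ~:
  π0 = {{0,1,2,3,4,5,6}}
  π1 = {{0},{1,2},{3,6},{4},{5}}
  π2 = {{0},{1},{2},{3,6},{4},{5}}
6 equivalence class(es) (converged in 3)
1∈{1}, 5∈{5}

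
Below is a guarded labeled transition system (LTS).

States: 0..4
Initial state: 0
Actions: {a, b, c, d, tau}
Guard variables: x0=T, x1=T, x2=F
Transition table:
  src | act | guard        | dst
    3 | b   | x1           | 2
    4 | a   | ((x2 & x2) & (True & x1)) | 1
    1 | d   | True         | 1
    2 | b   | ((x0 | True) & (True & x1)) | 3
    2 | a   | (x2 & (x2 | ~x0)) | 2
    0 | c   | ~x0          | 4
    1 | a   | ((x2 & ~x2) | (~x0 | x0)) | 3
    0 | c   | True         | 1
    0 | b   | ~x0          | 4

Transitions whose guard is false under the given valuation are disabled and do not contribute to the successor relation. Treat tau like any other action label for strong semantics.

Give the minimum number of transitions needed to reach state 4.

Answer: UNREACHABLE

Analysis:
Layered search for 4:
  Layer 0: {0}
  Layer 1: {1}
  Layer 2: {3}
  Layer 3: {2}
4 never appears.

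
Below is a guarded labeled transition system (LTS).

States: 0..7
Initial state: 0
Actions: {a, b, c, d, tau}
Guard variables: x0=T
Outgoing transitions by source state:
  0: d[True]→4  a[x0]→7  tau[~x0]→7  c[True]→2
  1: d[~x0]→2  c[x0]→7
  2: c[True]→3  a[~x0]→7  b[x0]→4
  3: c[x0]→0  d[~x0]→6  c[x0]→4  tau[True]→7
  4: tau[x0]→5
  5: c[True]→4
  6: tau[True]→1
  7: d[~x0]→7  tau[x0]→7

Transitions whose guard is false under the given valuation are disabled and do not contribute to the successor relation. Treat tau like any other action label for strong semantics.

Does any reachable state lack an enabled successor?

R = {0,2,3,4,5,7}
  0: a→7  c→2  d→4  [deg 3]
  2: b→4  c→3  [deg 2]
  3: c→0  c→4  tau→7  [deg 3]
  4: tau→5  [deg 1]
  5: c→4  [deg 1]
  7: tau→7  [deg 1]

Answer: DEADLOCK-FREE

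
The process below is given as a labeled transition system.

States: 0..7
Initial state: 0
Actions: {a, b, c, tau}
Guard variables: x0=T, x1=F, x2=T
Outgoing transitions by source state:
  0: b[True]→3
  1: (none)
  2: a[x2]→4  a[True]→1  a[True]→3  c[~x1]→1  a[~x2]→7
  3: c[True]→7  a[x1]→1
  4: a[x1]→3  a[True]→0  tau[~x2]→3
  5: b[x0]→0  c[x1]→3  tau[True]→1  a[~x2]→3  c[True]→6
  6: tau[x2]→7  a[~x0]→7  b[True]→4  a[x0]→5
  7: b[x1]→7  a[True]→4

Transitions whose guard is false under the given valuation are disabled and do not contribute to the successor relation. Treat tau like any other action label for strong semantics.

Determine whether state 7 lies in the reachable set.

Answer: REACHABLE

Analysis:
14 transition(s) survive guard evaluation.
depth 0: {0}
depth 1: {3}  total {0,3}
depth 2: {7}  total {0,3,7}
depth 3: {4}  total {0,3,4,7}
Reachable = {0,3,4,7}
trace reaching 7: b·c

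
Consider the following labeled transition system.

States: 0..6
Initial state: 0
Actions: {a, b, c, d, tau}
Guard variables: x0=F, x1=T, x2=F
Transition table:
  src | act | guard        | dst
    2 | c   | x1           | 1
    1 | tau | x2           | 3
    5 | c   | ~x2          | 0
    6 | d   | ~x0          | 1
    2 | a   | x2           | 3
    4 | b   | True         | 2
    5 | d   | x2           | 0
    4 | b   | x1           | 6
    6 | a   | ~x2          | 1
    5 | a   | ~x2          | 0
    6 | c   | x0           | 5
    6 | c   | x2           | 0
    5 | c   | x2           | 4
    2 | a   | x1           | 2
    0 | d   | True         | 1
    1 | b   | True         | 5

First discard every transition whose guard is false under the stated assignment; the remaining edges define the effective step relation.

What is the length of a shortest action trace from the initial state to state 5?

Answer: 2

Trace:
Breadth-first toward 5:
  Layer 0: {0}
  Layer 1: {1}
  Layer 2: {5}
first hit 5 at d=2 via d·b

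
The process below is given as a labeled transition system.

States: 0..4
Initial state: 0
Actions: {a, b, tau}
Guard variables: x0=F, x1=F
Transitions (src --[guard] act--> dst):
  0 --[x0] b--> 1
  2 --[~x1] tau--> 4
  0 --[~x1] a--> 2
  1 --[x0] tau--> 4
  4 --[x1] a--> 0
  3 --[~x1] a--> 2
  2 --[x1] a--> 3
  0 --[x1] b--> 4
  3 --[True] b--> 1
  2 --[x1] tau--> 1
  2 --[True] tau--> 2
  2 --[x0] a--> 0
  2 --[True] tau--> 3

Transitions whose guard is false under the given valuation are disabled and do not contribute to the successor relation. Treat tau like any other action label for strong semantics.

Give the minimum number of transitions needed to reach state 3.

Layered search for 3:
  Layer 0: {0}
  Layer 1: {2}
  Layer 2: {3,4}
3 enters at depth 2; path a·tau

Answer: 2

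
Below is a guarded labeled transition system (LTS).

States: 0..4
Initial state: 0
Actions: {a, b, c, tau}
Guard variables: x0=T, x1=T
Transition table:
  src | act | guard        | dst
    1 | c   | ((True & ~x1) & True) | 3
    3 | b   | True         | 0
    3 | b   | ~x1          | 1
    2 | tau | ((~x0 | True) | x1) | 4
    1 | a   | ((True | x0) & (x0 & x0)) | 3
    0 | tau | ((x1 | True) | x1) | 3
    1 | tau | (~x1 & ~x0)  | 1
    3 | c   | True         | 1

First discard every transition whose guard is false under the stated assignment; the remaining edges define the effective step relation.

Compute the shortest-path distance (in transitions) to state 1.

Answer: 2

Working:
BFS to 1:
  L0 = {0}
  L1 = {3}
  L2 = {1}
depth(1)=2, e.g. tau·c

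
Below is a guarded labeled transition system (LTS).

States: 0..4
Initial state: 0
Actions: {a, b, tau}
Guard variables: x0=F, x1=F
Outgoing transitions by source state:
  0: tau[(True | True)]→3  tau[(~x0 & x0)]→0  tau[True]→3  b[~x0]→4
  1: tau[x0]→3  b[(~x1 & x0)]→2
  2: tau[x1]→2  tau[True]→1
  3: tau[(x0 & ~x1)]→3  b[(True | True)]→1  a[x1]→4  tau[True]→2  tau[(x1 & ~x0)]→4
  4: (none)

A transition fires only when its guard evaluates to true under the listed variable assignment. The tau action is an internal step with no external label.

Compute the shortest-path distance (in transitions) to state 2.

Answer: 2

Trace:
Layered search for 2:
  depth 0: {0}
  depth 1: {3,4}
  depth 2: {1,2}
depth(2)=2, e.g. tau·tau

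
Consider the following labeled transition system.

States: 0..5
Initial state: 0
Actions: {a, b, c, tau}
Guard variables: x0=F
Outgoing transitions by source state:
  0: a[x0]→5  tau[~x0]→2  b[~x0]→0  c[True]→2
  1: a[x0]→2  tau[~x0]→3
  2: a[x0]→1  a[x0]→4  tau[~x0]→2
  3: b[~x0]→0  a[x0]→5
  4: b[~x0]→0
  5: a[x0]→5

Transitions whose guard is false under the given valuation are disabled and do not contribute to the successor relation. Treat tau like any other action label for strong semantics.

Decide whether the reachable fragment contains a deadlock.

Answer: DEADLOCK-FREE

Analysis:
R = {0,2}
  0: b→0  c→2  tau→2  [deg 3]
  2: tau→2  [deg 1]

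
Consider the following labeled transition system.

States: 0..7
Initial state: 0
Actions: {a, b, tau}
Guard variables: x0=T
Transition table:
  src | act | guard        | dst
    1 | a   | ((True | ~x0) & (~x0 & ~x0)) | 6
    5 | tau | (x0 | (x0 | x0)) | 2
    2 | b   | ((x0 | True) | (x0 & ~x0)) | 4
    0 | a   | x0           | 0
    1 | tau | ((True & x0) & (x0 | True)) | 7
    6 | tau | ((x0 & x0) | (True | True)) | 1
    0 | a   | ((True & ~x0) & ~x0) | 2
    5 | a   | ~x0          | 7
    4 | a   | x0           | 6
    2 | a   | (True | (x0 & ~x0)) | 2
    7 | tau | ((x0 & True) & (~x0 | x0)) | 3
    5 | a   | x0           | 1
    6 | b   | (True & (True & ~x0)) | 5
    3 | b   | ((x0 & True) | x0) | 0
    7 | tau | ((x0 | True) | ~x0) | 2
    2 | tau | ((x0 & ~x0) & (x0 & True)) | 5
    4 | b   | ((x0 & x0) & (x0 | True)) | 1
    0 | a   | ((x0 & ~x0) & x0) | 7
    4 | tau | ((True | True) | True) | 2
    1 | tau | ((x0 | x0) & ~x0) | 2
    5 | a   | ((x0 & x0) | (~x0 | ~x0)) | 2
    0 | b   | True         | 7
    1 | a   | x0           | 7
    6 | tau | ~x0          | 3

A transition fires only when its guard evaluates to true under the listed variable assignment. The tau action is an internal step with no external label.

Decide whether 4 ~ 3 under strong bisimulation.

Answer: NOT BISIMILAR

Working:
Refine partition for ~:
  π0 = {{0,1,2,3,4,5,6,7}}
  π1 = {{0,2},{1,5},{3},{4},{6,7}}
  π2 = {{0},{1},{2},{3},{4},{5},{6},{7}}
8 equivalence class(es) (converged in 3)
4∈{4}, 3∈{3}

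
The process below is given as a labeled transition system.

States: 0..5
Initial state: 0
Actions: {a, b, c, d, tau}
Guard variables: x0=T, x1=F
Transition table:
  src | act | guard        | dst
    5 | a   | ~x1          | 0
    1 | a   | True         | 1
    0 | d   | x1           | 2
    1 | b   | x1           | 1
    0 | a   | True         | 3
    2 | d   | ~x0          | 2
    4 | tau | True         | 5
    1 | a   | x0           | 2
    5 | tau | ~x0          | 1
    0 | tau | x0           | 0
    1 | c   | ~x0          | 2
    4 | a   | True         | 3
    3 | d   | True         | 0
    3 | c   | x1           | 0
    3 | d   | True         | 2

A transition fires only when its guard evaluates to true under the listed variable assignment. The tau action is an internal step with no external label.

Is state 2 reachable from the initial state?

After dropping false guards: 9 live edges.
depth 0: {0}
depth 1: {3}  total {0,3}
depth 2: {2}  total {0,2,3}
Reachable = {0,2,3}
trace reaching 2: a·d

Answer: REACHABLE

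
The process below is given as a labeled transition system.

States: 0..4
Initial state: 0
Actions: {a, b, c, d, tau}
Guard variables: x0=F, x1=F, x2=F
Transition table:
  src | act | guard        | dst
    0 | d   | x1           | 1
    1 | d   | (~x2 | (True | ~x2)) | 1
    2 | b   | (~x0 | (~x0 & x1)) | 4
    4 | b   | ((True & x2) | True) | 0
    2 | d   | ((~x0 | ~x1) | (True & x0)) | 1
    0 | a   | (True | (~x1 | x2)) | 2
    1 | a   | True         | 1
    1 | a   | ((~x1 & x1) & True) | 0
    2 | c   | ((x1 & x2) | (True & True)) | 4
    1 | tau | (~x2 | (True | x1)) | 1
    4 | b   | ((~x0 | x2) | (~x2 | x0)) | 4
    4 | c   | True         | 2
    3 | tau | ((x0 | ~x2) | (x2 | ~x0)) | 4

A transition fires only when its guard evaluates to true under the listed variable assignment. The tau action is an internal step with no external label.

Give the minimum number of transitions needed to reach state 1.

Breadth-first toward 1:
  depth 0: {0}
  depth 1: {2}
  depth 2: {1,4}
depth(1)=2, e.g. a·d

Answer: 2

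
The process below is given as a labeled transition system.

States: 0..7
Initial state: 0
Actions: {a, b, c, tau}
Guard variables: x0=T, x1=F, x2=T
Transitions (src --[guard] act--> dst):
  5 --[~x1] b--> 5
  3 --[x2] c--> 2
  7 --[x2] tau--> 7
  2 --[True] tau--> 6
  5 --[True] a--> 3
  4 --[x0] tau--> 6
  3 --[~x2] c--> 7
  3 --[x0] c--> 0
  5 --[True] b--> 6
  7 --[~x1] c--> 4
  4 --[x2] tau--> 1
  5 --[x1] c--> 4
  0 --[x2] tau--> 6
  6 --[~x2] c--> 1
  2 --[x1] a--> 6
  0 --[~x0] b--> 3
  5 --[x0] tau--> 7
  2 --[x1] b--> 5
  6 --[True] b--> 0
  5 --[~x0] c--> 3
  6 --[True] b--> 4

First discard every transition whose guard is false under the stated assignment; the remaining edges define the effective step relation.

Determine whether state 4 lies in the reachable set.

14 transition(s) survive guard evaluation.
Layer 0: {0}
Layer 1: {6}  total {0,6}
Layer 2: {4}  total {0,4,6}
Layer 3: {1}  total {0,1,4,6}
Reach set: {0,1,4,6}
witness 4: tau·b

Answer: REACHABLE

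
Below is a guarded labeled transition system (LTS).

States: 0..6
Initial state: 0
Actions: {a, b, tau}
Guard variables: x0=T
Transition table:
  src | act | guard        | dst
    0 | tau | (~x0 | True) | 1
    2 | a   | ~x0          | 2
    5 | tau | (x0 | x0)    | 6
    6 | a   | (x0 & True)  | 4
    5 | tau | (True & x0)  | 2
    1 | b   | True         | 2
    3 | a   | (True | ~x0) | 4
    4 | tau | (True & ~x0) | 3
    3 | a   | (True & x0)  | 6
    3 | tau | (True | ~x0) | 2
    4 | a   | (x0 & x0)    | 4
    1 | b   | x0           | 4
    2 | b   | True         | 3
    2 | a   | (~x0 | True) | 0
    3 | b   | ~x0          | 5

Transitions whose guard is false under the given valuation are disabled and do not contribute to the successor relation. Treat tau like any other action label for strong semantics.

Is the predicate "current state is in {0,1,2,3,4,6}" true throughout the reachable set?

Safe = {0,1,2,3,4,6}
Reach set: {0,1,2,3,4,6}
  0: safe
  1: safe
  2: safe
  3: safe
  4: safe
  6: safe

Answer: INVARIANT HOLDS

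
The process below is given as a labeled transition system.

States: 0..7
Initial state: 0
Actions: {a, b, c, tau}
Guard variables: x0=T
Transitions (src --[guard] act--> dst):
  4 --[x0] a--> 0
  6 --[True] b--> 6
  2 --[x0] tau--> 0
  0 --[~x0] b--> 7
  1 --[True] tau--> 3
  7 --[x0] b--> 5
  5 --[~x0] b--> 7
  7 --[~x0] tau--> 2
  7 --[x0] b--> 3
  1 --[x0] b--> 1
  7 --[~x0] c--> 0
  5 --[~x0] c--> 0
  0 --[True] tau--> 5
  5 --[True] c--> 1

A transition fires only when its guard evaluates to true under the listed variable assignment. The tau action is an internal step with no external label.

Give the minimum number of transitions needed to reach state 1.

BFS to 1:
  depth 0: {0}
  depth 1: {5}
  depth 2: {1}
depth(1)=2, e.g. tau·c

Answer: 2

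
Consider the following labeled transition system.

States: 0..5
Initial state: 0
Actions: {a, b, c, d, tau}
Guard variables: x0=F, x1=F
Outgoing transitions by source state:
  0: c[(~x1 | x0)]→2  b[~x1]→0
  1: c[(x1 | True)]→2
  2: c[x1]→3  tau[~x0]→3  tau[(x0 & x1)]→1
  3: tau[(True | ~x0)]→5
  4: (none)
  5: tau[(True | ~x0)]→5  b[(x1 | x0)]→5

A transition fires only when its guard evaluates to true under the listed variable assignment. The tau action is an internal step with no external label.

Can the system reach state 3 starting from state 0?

Answer: REACHABLE

Trace:
6 transition(s) survive guard evaluation.
Layer 0: {0}
Layer 1: {2}  total {0,2}
Layer 2: {3}  total {0,2,3}
Layer 3: {5}  total {0,2,3,5}
Reachable = {0,2,3,5}
witness 3: c·tau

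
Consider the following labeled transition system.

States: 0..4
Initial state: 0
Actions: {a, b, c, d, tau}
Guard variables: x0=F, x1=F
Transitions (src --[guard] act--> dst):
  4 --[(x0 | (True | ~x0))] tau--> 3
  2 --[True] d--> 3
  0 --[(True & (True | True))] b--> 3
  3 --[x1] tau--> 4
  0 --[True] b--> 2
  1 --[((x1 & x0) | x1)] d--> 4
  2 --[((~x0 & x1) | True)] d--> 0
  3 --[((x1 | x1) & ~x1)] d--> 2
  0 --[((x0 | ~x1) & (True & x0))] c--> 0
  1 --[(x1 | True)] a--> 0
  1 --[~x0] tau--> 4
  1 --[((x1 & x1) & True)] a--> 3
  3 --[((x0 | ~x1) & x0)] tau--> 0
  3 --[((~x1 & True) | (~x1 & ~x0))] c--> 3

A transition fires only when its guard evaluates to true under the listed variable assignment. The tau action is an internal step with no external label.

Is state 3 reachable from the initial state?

Answer: REACHABLE

Analysis:
Guard filter leaves 8 enabled edge(s).
Layer 0: {0}
Layer 1: {2,3}  now seen {0,2,3}
R = {0,2,3}
trace reaching 3: b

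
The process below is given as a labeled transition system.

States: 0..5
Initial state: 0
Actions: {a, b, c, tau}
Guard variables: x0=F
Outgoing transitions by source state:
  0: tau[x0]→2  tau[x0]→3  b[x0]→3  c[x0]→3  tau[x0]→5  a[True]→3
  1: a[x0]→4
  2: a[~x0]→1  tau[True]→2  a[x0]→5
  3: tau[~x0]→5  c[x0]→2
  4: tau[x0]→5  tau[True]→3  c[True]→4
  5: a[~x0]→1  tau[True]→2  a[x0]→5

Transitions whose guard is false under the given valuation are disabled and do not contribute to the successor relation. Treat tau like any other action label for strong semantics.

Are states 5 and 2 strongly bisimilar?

Answer: BISIMILAR

Trace:
Bisimulation quotient by refinement:
  π0 = {{0,1,2,3,4,5}}
  π1 = {{0},{1},{2,5},{3},{4}}
stable after 2 split(s): 5 block(s)
[5]={2,5}  [2]={2,5}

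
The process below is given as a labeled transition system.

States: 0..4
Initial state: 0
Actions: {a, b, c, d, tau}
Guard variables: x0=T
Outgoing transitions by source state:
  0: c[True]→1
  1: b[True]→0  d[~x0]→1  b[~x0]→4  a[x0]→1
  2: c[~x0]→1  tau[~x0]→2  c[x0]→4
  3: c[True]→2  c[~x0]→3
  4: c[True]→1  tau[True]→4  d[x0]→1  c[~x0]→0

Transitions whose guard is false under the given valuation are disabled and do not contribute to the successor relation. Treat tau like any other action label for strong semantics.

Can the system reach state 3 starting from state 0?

Guard filter leaves 8 enabled edge(s).
Layer 0: {0}
Layer 1: {1}  cumulative {0,1}
R = {0,1}

Answer: UNREACHABLE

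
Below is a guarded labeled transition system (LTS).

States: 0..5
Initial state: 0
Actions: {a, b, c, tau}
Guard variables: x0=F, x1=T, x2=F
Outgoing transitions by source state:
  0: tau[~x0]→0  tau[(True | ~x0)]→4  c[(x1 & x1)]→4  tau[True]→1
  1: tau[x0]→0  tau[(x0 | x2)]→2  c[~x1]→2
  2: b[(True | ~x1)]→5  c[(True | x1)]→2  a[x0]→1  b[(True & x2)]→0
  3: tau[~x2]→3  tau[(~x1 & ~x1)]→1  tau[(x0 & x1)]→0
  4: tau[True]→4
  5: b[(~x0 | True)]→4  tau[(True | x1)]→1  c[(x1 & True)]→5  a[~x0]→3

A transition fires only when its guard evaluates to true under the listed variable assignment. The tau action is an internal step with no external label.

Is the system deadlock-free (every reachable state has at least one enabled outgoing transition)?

Reachable = {0,1,4}
  0: c→4  tau→0  tau→1  tau→4  [deg 4]
  1: ∅  [deadlock]
  4: tau→4  [deg 1]
trace reaching 1: tau

Answer: DEADLOCK at state 1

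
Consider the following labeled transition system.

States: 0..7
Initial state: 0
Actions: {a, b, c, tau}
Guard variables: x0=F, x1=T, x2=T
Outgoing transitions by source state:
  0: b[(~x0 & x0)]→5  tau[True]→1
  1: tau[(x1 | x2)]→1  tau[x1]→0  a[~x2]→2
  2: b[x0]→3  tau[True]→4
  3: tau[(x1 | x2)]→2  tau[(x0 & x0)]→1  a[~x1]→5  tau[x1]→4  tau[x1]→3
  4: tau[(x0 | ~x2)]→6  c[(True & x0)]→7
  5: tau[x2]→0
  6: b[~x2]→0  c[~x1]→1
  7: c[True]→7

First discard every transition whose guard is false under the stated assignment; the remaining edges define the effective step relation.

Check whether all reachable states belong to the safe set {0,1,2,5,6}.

Answer: INVARIANT HOLDS

Trace:
Safe = {0,1,2,5,6}
Reach set: {0,1}
  0: ok
  1: ok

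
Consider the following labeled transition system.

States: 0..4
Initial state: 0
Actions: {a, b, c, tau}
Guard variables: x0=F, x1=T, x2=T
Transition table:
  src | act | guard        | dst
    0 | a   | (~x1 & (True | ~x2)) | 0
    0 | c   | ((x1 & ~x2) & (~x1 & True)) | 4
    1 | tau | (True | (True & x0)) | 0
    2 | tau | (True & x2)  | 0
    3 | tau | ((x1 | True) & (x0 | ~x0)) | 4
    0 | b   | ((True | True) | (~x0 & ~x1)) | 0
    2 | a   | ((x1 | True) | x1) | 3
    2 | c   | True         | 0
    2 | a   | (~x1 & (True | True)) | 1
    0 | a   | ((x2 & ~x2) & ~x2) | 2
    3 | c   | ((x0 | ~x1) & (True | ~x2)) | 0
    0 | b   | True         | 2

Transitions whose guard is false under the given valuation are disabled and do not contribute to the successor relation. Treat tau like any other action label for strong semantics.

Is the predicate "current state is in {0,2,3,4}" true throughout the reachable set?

Answer: INVARIANT HOLDS

Analysis:
Inv-set: {0,2,3,4}
Reachable = {0,2,3,4}
  0: ✓
  2: ✓
  3: ✓
  4: ✓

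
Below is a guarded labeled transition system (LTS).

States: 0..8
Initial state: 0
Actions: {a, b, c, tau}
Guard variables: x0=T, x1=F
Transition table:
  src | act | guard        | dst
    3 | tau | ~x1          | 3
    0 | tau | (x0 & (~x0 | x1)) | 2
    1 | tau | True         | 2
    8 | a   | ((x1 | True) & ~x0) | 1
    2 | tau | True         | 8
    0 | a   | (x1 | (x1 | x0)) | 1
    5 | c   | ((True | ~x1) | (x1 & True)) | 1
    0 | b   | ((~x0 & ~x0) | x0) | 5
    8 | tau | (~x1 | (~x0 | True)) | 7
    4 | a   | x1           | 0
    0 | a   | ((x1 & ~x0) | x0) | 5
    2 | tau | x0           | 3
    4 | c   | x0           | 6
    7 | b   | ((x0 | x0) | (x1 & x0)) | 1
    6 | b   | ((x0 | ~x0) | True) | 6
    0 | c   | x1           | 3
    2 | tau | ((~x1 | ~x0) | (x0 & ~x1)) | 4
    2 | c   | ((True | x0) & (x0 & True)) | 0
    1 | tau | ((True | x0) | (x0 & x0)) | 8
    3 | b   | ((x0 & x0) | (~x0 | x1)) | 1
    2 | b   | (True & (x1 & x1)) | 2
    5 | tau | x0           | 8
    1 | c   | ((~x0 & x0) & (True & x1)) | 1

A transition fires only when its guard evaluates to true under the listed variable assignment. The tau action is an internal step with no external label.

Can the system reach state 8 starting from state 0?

Guard filter leaves 17 enabled edge(s).
L0 = {0}
L1 = {1,5}  now seen {0,1,5}
L2 = {2,8}  now seen {0,1,2,5,8}
L3 = {3,4,7}  now seen {0,1,2,3,4,5,7,8}
L4 = {6}  now seen {0,1,2,3,4,5,6,7,8}
Reach set: {0,1,2,3,4,5,6,7,8}
Path to 8: a·tau

Answer: REACHABLE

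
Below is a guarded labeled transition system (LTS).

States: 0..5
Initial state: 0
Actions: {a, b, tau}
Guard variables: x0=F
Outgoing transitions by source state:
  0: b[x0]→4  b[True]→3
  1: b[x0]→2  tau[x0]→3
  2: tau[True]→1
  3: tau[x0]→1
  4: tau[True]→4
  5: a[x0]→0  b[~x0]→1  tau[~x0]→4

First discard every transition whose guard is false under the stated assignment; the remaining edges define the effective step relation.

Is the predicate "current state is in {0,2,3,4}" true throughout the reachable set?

Safe = {0,2,3,4}
Reach set: {0,3}
  0: ok
  3: ok

Answer: INVARIANT HOLDS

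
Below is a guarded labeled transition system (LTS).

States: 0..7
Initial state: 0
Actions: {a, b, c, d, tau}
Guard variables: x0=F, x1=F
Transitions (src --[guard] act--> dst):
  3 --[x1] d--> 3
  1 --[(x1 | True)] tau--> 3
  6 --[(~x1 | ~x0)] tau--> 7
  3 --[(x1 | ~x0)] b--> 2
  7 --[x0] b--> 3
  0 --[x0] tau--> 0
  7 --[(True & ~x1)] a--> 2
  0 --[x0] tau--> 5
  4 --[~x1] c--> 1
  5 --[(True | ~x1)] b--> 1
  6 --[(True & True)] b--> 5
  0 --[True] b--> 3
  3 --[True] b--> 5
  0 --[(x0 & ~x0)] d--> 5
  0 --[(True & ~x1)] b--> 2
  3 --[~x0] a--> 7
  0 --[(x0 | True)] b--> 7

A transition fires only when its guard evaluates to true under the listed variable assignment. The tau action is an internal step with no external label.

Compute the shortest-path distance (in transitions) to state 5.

Answer: 2

Trace:
Layered search for 5:
  L0 = {0}
  L1 = {2,3,7}
  L2 = {5}
first hit 5 at d=2 via b·b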